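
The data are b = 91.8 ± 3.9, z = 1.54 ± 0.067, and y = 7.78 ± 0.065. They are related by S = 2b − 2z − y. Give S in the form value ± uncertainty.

173 ± 7.80

S is a linear combination, so absolute uncertainties add in quadrature:
  (2·δb)² = 60.8;  (2·δz)² = 0.0180;  (δy)² = 0.00423
δS = √(60.9) = 7.80
S = 173.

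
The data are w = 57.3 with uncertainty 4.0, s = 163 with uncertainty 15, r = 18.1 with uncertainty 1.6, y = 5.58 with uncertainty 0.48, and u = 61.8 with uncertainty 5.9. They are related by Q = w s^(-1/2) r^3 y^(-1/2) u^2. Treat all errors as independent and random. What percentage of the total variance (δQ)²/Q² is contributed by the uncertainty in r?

60.8%

(δQ/Q)² = (1·δw/w)² + (−½·δs/s)² + (3·δr/r)² + (−½·δy/y)² + (2·δu/u)²
  w term: (1×0.0698)² = 0.00487
  s term: (-0.5×0.0920)² = 0.00212
  r term: (3×0.0884)² = 0.0703
  y term: (-0.5×0.0860)² = 0.00185
  u term: (2×0.0955)² = 0.0365
Total = 0.116. Share from r = 0.0703/0.116 = 0.608.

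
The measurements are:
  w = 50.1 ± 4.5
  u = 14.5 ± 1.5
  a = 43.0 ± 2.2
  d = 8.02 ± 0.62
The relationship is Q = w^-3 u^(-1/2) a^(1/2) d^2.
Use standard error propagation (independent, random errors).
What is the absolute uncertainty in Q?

0.000278

Each factor contributes (exponent × relative error)² to (δQ/Q)²:
  (-3·δw/w)² = (-3×0.0898)² = 0.0726;  (−½·δu/u)² = (-0.5×0.103)² = 0.00268;  (½·δa/a)² = (0.5×0.0512)² = 0.000654;  (2·δd/d)² = (2×0.0773)² = 0.0239
δQ/Q = √(0.0998) = 0.316
Q = 0.000881, so δQ = 0.316 × 0.000881 = 0.000278.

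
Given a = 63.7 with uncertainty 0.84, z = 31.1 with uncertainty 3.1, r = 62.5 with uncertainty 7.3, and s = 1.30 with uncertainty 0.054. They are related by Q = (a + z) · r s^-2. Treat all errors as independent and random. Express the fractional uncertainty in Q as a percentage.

14.7%

Let u = a + z = 94.8. δu = √(δa² + δz²) = √(0.706 + 9.61) = 3.21, so δu/u = 0.0339.
Q is then a monomial in u, r, s:
δQ/Q = √((δu/u)² + (1·δr/r)² + (-2·δs/s)²) = √(0.00115 + 0.0136 + 0.00690) = 0.147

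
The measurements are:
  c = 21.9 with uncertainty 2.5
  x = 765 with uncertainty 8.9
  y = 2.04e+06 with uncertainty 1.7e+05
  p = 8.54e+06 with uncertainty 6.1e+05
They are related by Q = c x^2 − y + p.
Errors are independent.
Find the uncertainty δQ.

1.62e+06

Let w = c·x^2 = 1.28e+07. δw/w = √((1·δc/c)² + (2·δx/x)²) = √(0.0130 + 0.000541) = 0.117, so δw = 1.49e+06.
Q = w − y + p: δQ = √(δw² + δy² + δp²) = √(2.23e+12 + 2.89e+10 + 3.72e+11) = 1.62e+06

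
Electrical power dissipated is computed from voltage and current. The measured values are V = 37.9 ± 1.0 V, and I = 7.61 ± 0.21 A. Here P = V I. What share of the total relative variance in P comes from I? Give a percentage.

52.2%

(δP/P)² = (1·δV/V)² + (1·δI/I)²
  V term: (1×0.0264)² = 0.000696
  I term: (1×0.0276)² = 0.000761
Total = 0.00146. Share from I = 0.000761/0.00146 = 0.522.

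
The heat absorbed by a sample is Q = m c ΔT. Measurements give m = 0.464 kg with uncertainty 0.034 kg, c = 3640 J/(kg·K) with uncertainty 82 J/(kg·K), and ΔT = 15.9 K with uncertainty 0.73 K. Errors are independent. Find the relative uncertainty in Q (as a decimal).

For a monomial Q ∝ m, c, ΔT, fractional errors add in quadrature:
  (1·δm/m)² = (1×0.0733)² = 0.00537;  (1·δc/c)² = (1×0.0225)² = 0.000507;  (1·δΔT/ΔT)² = (1×0.0459)² = 0.00211
δQ/Q = √(0.00798) = 0.0894

0.0894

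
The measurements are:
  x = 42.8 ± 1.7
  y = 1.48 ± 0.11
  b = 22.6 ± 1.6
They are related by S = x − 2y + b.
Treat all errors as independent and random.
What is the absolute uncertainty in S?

2.34

Absolute uncertainties add in quadrature for a linear combination:
  (δx)² = 2.89;  (2·δy)² = 0.0484;  (δb)² = 2.56
δS = √(5.50) = 2.34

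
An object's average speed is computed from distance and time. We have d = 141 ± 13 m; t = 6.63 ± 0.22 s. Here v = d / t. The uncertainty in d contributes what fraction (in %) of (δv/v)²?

88.5%

(δv/v)² = (1·δd/d)² + (-1·δt/t)²
  d term: (1×0.0922)² = 0.00850
  t term: (-1×0.0332)² = 0.00110
Total = 0.00960. Share from d = 0.00850/0.00960 = 0.885.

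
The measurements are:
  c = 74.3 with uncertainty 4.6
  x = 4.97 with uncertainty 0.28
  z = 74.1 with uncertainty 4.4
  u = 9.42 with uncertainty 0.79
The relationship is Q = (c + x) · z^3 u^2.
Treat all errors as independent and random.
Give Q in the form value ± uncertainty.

Let w = c + x = 79.3. δw = √(δc² + δx²) = √(21.2 + 0.0784) = 4.61, so δw/w = 0.0581.
Q is then a monomial in w, z, u:
δQ/Q = √((δw/w)² + (3·δz/z)² + (2·δu/u)²) = √(0.00338 + 0.0317 + 0.0281) = 0.251
Q = 2.86e+09, so δQ = 0.251 × 2.86e+09 = 7.2e+08.

(2.86 ± 0.720) × 10^9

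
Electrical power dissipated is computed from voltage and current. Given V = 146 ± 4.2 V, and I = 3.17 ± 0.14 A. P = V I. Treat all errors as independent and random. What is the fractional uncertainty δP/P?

Relative error in a monomial: (δP/P)² = Σ (nᵢ · δxᵢ/xᵢ)².
  (1·δV/V)² = (1×0.0288)² = 0.000828;  (1·δI/I)² = (1×0.0442)² = 0.00195
δP/P = √(0.00278) = 0.0527

0.0527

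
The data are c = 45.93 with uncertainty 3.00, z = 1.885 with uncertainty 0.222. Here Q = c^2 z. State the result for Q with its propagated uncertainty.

3977 ± 699

Each factor contributes (exponent × relative error)² to (δQ/Q)²:
  (2·δc/c)² = (2×0.0653)² = 0.0171;  (1·δz/z)² = (1×0.118)² = 0.0139
δQ/Q = √(0.0309) = 0.176
Q = 3977, so δQ = 0.176 × 3977 = 699.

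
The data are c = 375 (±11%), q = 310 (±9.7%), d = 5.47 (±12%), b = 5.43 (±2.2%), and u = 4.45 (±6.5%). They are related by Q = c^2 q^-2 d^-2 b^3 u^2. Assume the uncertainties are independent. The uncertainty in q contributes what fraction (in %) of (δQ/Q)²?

(δQ/Q)² = (2·δc/c)² + (-2·δq/q)² + (-2·δd/d)² + (3·δb/b)² + (2·δu/u)²
  c term: (2×0.110)² = 0.0484
  q term: (-2×0.0970)² = 0.0376
  d term: (-2×0.120)² = 0.0576
  b term: (3×0.0220)² = 0.00436
  u term: (2×0.0650)² = 0.0169
Total = 0.165. Share from q = 0.0376/0.165 = 0.228.

22.8%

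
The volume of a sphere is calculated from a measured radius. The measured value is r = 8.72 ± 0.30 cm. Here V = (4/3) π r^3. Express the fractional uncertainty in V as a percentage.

Since V is a product/quotient, work with relative uncertainties:
  (3·δr/r)² = (3×0.0344)² = 0.0107
δV/V = √(0.0107) = 0.103

10.3%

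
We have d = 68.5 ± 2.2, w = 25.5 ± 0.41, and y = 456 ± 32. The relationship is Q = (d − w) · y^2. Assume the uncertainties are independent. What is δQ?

1.34e+06

Let u = d − w = 43.0. δu = √(δd² + δw²) = √(4.84 + 0.168) = 2.24, so δu/u = 0.0520.
Q is then a monomial in u, y:
δQ/Q = √((δu/u)² + (2·δy/y)²) = √(0.00271 + 0.0197) = 0.150
Q = 8.94e+06, so δQ = 0.150 × 8.94e+06 = 1.34e+06.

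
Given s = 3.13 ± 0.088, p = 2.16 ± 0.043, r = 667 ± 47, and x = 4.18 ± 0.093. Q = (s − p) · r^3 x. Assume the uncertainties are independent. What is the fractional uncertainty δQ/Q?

Let u = s − p = 0.970. δu = √(δs² + δp²) = √(0.00774 + 0.00185) = 0.0979, so δu/u = 0.101.
Q is then a monomial in u, r, x:
δQ/Q = √((δu/u)² + (3·δr/r)² + (1·δx/x)²) = √(0.0102 + 0.0447 + 0.000495) = 0.235

0.235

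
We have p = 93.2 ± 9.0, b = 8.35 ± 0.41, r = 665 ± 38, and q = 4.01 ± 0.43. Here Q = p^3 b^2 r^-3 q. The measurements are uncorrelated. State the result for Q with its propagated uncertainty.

Q is a product of powers, so relative uncertainties combine in quadrature:
  (3·δp/p)² = (3×0.0966)² = 0.0839;  (2·δb/b)² = (2×0.0491)² = 0.00964;  (-3·δr/r)² = (-3×0.0571)² = 0.0294;  (1·δq/q)² = (1×0.107)² = 0.0115
δQ/Q = √(0.134) = 0.367
Q = 0.770, so δQ = 0.367 × 0.770 = 0.282.

0.770 ± 0.282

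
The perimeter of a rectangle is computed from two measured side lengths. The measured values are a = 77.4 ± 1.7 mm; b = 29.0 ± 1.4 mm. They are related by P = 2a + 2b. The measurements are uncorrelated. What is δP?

4.40 mm

Each term contributes (cᵢ δxᵢ)² to (δP)²:
  (2·δa)² = 11.6;  (2·δb)² = 7.84
δP = √(19.4) = 4.40 mm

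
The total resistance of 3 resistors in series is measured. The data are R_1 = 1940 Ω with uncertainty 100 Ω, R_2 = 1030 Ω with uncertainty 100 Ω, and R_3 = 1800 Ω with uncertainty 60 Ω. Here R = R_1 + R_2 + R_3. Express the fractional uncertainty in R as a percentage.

3.22%

For a sum/difference, combine absolute errors in quadrature:
  (δR_1)² = 10000;  (δR_2)² = 10000;  (δR_3)² = 3600
δR = √(23600) = 154 Ω
R = 4770 Ω, so δR/R = 154/4770 = 0.0322.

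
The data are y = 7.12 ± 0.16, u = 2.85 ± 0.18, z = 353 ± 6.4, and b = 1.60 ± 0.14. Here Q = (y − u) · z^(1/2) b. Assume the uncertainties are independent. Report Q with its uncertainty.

Let w = y − u = 4.27. δw = √(δy² + δu²) = √(0.0256 + 0.0324) = 0.241, so δw/w = 0.0564.
Q is then a monomial in w, z, b:
δQ/Q = √((δw/w)² + (½·δz/z)² + (1·δb/b)²) = √(0.00318 + 8.22e-05 + 0.00766) = 0.104
Q = 128, so δQ = 0.104 × 128 = 13.4.

128 ± 13.4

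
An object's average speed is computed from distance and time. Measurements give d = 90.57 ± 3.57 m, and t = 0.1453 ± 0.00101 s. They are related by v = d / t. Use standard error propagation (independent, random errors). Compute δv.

24.9 m/s

Since v is a product/quotient, work with relative uncertainties:
  (1·δd/d)² = (1×0.0394)² = 0.00155;  (-1·δt/t)² = (-1×0.00695)² = 4.83e-05
δv/v = √(0.00160) = 0.0400
v = 623.3 m/s, so δv = 0.0400 × 623.3 = 24.9 m/s.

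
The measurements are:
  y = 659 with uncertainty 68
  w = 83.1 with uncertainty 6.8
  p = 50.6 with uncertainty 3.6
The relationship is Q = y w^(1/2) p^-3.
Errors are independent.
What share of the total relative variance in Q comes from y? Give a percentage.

(δQ/Q)² = (1·δy/y)² + (½·δw/w)² + (-3·δp/p)²
  y term: (1×0.103)² = 0.0106
  w term: (0.5×0.0818)² = 0.00167
  p term: (-3×0.0711)² = 0.0456
Total = 0.0579. Share from y = 0.0106/0.0579 = 0.184.

18.4%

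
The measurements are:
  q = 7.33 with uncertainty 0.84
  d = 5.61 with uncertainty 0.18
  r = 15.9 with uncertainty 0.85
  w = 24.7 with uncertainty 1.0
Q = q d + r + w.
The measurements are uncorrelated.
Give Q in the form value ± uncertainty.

Let p = q·d = 41.1. δp/p = √((1·δq/q)² + (1·δd/d)²) = √(0.0131 + 0.00103) = 0.119, so δp = 4.89.
Q = p + r + w: δQ = √(δp² + δr² + δw²) = √(23.9 + 0.722 + 1.00) = 5.07
Q = 81.7.

81.7 ± 5.07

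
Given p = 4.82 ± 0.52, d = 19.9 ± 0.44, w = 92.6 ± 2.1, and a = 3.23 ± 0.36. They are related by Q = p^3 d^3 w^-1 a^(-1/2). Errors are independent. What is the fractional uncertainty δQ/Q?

0.336

Each factor contributes (exponent × relative error)² to (δQ/Q)²:
  (3·δp/p)² = (3×0.108)² = 0.105;  (3·δd/d)² = (3×0.0221)² = 0.00440;  (-1·δw/w)² = (-1×0.0227)² = 0.000514;  (−½·δa/a)² = (-0.5×0.111)² = 0.00311
δQ/Q = √(0.113) = 0.336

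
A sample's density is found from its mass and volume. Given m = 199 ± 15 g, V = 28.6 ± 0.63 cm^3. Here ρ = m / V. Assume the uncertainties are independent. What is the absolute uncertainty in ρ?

0.546 g/cm^3

For a monomial ρ ∝ m, V^-1, fractional errors add in quadrature:
  (1·δm/m)² = (1×0.0754)² = 0.00568;  (-1·δV/V)² = (-1×0.0220)² = 0.000485
δρ/ρ = √(0.00617) = 0.0785
ρ = 6.96 g/cm^3, so δρ = 0.0785 × 6.96 = 0.546 g/cm^3.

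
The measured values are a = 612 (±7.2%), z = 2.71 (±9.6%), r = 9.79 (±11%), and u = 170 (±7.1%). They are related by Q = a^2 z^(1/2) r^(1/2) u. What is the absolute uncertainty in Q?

Since Q is a product/quotient, work with relative uncertainties:
  (2·δa/a)² = (2×0.0720)² = 0.0207;  (½·δz/z)² = (0.5×0.0960)² = 0.00230;  (½·δr/r)² = (0.5×0.110)² = 0.00302;  (1·δu/u)² = (1×0.0710)² = 0.00504
δQ/Q = √(0.0311) = 0.176
Q = 3.28e+08, so δQ = 0.176 × 3.28e+08 = 5.78e+07.

5.78e+07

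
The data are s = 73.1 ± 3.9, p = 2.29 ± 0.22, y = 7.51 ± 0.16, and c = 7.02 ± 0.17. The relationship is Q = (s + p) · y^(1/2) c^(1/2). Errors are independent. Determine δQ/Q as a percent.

Let u = s + p = 75.4. δu = √(δs² + δp²) = √(15.2 + 0.0484) = 3.91, so δu/u = 0.0518.
Q is then a monomial in u, y, c:
δQ/Q = √((δu/u)² + (½·δy/y)² + (½·δc/c)²) = √(0.00268 + 0.000113 + 0.000147) = 0.0543

5.43%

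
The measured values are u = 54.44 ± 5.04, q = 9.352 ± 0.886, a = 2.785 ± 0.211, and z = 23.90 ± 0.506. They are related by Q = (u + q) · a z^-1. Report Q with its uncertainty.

7.434 ± 0.835

Let w = u + q = 63.79. δw = √(δu² + δq²) = √(25.4 + 0.785) = 5.12, so δw/w = 0.0802.
Q is then a monomial in w, a, z:
δQ/Q = √((δw/w)² + (1·δa/a)² + (-1·δz/z)²) = √(0.00643 + 0.00574 + 0.000448) = 0.112
Q = 7.434, so δQ = 0.112 × 7.434 = 0.835.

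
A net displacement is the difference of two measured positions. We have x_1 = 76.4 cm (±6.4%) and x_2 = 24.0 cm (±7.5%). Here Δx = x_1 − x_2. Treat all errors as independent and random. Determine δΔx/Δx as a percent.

Δx is a linear combination, so absolute uncertainties add in quadrature:
  (δx_1)² = 23.9;  (δx_2)² = 3.24
δΔx = √(27.1) = 5.21 cm
Δx = 52.4 cm, so δΔx/Δx = 5.21/52.4 = 0.0994.

9.94%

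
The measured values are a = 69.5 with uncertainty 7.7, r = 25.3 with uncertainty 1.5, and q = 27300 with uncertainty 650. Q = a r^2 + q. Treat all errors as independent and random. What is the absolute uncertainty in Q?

7250

Let p = a·r^2 = 44500. δp/p = √((1·δa/a)² + (2·δr/r)²) = √(0.0123 + 0.0141) = 0.162, so δp = 7220.
Q = p + q: δQ = √(δp² + δq²) = √(5.21e+07 + 4.22e+05) = 7250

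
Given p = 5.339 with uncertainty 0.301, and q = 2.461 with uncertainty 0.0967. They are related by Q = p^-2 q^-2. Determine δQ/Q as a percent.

13.7%

For a monomial Q ∝ p^-2, q^-2, fractional errors add in quadrature:
  (-2·δp/p)² = (-2×0.0564)² = 0.0127;  (-2·δq/q)² = (-2×0.0393)² = 0.00618
δQ/Q = √(0.0189) = 0.137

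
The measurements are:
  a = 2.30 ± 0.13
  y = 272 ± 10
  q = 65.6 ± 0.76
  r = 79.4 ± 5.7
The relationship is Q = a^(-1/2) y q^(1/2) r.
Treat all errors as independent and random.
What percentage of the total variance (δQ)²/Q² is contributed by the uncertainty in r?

70.2%

(δQ/Q)² = (−½·δa/a)² + (1·δy/y)² + (½·δq/q)² + (1·δr/r)²
  a term: (-0.5×0.0565)² = 0.000799
  y term: (1×0.0368)² = 0.00135
  q term: (0.5×0.0116)² = 3.36e-05
  r term: (1×0.0718)² = 0.00515
Total = 0.00734. Share from r = 0.00515/0.00734 = 0.702.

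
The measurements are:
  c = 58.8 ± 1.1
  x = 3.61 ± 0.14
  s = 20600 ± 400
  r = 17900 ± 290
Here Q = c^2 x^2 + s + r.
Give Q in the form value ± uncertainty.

Let p = c^2·x^2 = 45100. δp/p = √((2·δc/c)² + (2·δx/x)²) = √(0.00140 + 0.00602) = 0.0861, so δp = 3880.
Q = p + s + r: δQ = √(δp² + δs² + δr²) = √(1.51e+07 + 1.6e+05 + 84100) = 3910
Q = 83600.

83600 ± 3910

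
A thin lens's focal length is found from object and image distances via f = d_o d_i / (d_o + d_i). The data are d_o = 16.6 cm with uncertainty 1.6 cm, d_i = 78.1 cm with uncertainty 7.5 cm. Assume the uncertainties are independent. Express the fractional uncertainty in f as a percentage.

∂f/∂d_o = (d_i/(d_o+d_i))² = 0.680;  ∂f/∂d_i = (d_o/(d_o+d_i))² = 0.0307
δf = √((∂f/∂d_o · δd_o)² + (∂f/∂d_i · δd_i)²) = √(1.18 + 0.0531) = 1.11 cm
f = 13.7 cm, so δf/f = 1.11/13.7 = 0.0813.

8.13%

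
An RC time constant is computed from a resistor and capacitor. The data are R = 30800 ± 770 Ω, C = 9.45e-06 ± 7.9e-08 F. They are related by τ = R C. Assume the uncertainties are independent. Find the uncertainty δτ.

Products/powers → add relative errors in quadrature, weighted by exponent:
  (1·δR/R)² = (1×0.0250)² = 0.000625;  (1·δC/C)² = (1×0.00836)² = 6.99e-05
δτ/τ = √(0.000695) = 0.0264
τ = 0.291 s, so δτ = 0.0264 × 0.291 = 0.00767 s.

0.00767 s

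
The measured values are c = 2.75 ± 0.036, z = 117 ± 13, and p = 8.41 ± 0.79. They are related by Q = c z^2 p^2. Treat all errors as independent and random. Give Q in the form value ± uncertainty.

(2.66 ± 0.776) × 10^6

Since Q is a product/quotient, work with relative uncertainties:
  (1·δc/c)² = (1×0.0131)² = 0.000171;  (2·δz/z)² = (2×0.111)² = 0.0494;  (2·δp/p)² = (2×0.0939)² = 0.0353
δQ/Q = √(0.0848) = 0.291
Q = 2.66e+06, so δQ = 0.291 × 2.66e+06 = 7.76e+05.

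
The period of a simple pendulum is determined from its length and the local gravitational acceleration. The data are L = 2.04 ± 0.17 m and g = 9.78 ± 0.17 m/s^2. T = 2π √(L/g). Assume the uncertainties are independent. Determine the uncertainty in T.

For a monomial T ∝ L^(1/2), g^(-1/2), fractional errors add in quadrature:
  (½·δL/L)² = (0.5×0.0833)² = 0.00174;  (−½·δg/g)² = (-0.5×0.0174)² = 7.55e-05
δT/T = √(0.00181) = 0.0426
T = 2.87 s, so δT = 0.0426 × 2.87 = 0.122 s.

0.122 s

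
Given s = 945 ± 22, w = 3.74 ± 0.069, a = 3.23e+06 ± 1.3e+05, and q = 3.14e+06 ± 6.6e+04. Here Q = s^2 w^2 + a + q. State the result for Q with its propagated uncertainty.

(1.89 ± 0.0756) × 10^7

Let p = s^2·w^2 = 1.25e+07. δp/p = √((2·δs/s)² + (2·δw/w)²) = √(0.00217 + 0.00136) = 0.0594, so δp = 7.42e+05.
Q = p + a + q: δQ = √(δp² + δa² + δq²) = √(5.51e+11 + 1.69e+10 + 4.36e+09) = 7.56e+05
Q = 1.89e+07.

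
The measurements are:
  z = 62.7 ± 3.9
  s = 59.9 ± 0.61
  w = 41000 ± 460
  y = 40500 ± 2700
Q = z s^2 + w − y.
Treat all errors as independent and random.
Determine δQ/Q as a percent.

6.64%

Let p = z·s^2 = 2.25e+05. δp/p = √((1·δz/z)² + (2·δs/s)²) = √(0.00387 + 0.000415) = 0.0655, so δp = 14700.
Q = p + w − y: δQ = √(δp² + δw² + δy²) = √(2.17e+08 + 2.12e+05 + 7.29e+06) = 15000
Q = 2.25e+05, so δQ/Q = 15000/2.25e+05 = 0.0664.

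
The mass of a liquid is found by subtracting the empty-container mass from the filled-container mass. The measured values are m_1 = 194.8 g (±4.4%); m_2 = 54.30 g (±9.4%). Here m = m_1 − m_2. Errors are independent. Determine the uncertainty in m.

Sums and differences: (δm)² = Σ (cᵢ δxᵢ)².
  (δm_1)² = 73.5;  (δm_2)² = 26.1
δm = √(99.5) = 9.98 g

9.98 g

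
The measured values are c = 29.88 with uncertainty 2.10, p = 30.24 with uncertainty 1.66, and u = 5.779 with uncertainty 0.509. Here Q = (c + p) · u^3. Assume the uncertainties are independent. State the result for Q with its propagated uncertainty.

11600 ± 3110

Let w = c + p = 60.12. δw = √(δc² + δp²) = √(4.41 + 2.76) = 2.68, so δw/w = 0.0445.
Q is then a monomial in w, u:
δQ/Q = √((δw/w)² + (3·δu/u)²) = √(0.00198 + 0.0698) = 0.268
Q = 11600, so δQ = 0.268 × 11600 = 3110.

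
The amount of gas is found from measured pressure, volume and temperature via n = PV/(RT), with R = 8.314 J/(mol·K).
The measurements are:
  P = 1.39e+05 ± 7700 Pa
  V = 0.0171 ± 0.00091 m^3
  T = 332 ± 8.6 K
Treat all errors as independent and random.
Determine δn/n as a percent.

8.11%

For a monomial n ∝ P, V, T^-1, fractional errors add in quadrature:
  (1·δP/P)² = (1×0.0554)² = 0.00307;  (1·δV/V)² = (1×0.0532)² = 0.00283;  (-1·δT/T)² = (-1×0.0259)² = 0.000671
δn/n = √(0.00657) = 0.0811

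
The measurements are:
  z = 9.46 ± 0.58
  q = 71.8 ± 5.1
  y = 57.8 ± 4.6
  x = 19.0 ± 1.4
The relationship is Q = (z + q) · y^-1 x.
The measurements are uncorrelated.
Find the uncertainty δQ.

3.35

Let u = z + q = 81.3. δu = √(δz² + δq²) = √(0.336 + 26.0) = 5.13, so δu/u = 0.0632.
Q is then a monomial in u, y, x:
δQ/Q = √((δu/u)² + (-1·δy/y)² + (1·δx/x)²) = √(0.00399 + 0.00633 + 0.00543) = 0.126
Q = 26.7, so δQ = 0.126 × 26.7 = 3.35.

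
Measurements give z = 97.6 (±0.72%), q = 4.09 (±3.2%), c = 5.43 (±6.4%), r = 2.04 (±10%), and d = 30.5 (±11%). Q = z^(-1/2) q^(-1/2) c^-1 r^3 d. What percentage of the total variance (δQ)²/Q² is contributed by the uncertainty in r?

84.5%

(δQ/Q)² = (−½·δz/z)² + (−½·δq/q)² + (-1·δc/c)² + (3·δr/r)² + (1·δd/d)²
  z term: (-0.5×0.00720)² = 1.3e-05
  q term: (-0.5×0.0320)² = 0.000256
  c term: (-1×0.0640)² = 0.00410
  r term: (3×0.100)² = 0.0900
  d term: (1×0.110)² = 0.0121
Total = 0.106. Share from r = 0.0900/0.106 = 0.845.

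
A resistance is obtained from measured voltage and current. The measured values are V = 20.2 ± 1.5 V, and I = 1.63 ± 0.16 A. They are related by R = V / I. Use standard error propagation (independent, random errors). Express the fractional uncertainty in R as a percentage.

12.3%

Relative error in a monomial: (δR/R)² = Σ (nᵢ · δxᵢ/xᵢ)².
  (1·δV/V)² = (1×0.0743)² = 0.00551;  (-1·δI/I)² = (-1×0.0982)² = 0.00964
δR/R = √(0.0151) = 0.123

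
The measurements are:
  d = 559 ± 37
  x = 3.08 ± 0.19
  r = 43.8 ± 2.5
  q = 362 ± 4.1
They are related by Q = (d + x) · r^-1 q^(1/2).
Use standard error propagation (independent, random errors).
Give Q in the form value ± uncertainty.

Let u = d + x = 562. δu = √(δd² + δx²) = √(1370 + 0.0361) = 37.0, so δu/u = 0.0658.
Q is then a monomial in u, r, q:
δQ/Q = √((δu/u)² + (-1·δr/r)² + (½·δq/q)²) = √(0.00433 + 0.00326 + 3.21e-05) = 0.0873
Q = 244, so δQ = 0.0873 × 244 = 21.3.

244 ± 21.3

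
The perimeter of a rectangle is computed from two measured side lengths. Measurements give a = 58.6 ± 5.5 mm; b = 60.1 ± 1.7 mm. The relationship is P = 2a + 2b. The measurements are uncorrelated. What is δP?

11.5 mm

Each term contributes (cᵢ δxᵢ)² to (δP)²:
  (2·δa)² = 121;  (2·δb)² = 11.6
δP = √(133) = 11.5 mm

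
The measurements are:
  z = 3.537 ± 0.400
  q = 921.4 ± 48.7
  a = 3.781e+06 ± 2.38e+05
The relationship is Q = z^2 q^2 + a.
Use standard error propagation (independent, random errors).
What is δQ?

Let p = z^2·q^2 = 1.062e+07. δp/p = √((2·δz/z)² + (2·δq/q)²) = √(0.0512 + 0.0112) = 0.250, so δp = 2.65e+06.
Q = p + a: δQ = √(δp² + δa²) = √(7.03e+12 + 5.66e+10) = 2.66e+06

2.66e+06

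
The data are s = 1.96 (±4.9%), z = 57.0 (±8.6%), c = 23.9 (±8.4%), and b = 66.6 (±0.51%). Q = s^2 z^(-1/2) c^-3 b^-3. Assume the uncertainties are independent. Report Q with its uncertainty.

(1.26 ± 0.346) × 10^-10

Since Q is a product/quotient, work with relative uncertainties:
  (2·δs/s)² = (2×0.0490)² = 0.00960;  (−½·δz/z)² = (-0.5×0.0860)² = 0.00185;  (-3·δc/c)² = (-3×0.0840)² = 0.0635;  (-3·δb/b)² = (-3×0.00510)² = 0.000234
δQ/Q = √(0.0752) = 0.274
Q = 1.26e-10, so δQ = 0.274 × 1.26e-10 = 3.46e-11.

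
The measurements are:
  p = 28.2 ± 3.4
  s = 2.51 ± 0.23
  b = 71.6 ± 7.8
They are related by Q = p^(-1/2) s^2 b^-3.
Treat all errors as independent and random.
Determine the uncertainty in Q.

1.23e-06

Products/powers → add relative errors in quadrature, weighted by exponent:
  (−½·δp/p)² = (-0.5×0.121)² = 0.00363;  (2·δs/s)² = (2×0.0916)² = 0.0336;  (-3·δb/b)² = (-3×0.109)² = 0.107
δQ/Q = √(0.144) = 0.380
Q = 3.23e-06, so δQ = 0.380 × 3.23e-06 = 1.23e-06.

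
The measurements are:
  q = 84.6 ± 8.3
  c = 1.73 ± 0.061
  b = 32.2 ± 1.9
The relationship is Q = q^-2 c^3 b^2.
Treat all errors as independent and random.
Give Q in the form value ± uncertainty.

0.750 ± 0.189

Q is a product of powers, so relative uncertainties combine in quadrature:
  (-2·δq/q)² = (-2×0.0981)² = 0.0385;  (3·δc/c)² = (3×0.0353)² = 0.0112;  (2·δb/b)² = (2×0.0590)² = 0.0139
δQ/Q = √(0.0636) = 0.252
Q = 0.750, so δQ = 0.252 × 0.750 = 0.189.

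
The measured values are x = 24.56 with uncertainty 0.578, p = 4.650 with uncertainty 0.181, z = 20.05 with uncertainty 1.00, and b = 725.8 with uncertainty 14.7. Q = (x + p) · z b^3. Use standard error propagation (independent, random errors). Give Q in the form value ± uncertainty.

Let u = x + p = 29.21. δu = √(δx² + δp²) = √(0.334 + 0.0328) = 0.606, so δu/u = 0.0207.
Q is then a monomial in u, z, b:
δQ/Q = √((δu/u)² + (1·δz/z)² + (3·δb/b)²) = √(0.000430 + 0.00249 + 0.00369) = 0.0813
Q = 2.239e+11, so δQ = 0.0813 × 2.239e+11 = 1.82e+10.

(2.239 ± 0.182) × 10^11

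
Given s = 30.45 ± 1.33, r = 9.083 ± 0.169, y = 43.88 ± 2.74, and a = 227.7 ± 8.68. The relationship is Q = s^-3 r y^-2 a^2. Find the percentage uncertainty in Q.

19.7%

Q is a product of powers, so relative uncertainties combine in quadrature:
  (-3·δs/s)² = (-3×0.0437)² = 0.0172;  (1·δr/r)² = (1×0.0186)² = 0.000346;  (-2·δy/y)² = (-2×0.0624)² = 0.0156;  (2·δa/a)² = (2×0.0381)² = 0.00581
δQ/Q = √(0.0389) = 0.197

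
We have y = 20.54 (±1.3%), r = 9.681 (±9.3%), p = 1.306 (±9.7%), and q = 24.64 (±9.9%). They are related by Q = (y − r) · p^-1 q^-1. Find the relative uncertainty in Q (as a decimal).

0.163

Let u = y − r = 10.86. δu = √(δy² + δr²) = √(0.0713 + 0.811) = 0.939, so δu/u = 0.0865.
Q is then a monomial in u, p, q:
δQ/Q = √((δu/u)² + (-1·δp/p)² + (-1·δq/q)²) = √(0.00748 + 0.00941 + 0.00980) = 0.163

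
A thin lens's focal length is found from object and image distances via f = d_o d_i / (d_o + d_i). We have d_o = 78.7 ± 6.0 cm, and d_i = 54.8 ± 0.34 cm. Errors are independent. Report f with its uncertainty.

32.3 ± 1.02 cm

∂f/∂d_o = (d_i/(d_o+d_i))² = 0.168;  ∂f/∂d_i = (d_o/(d_o+d_i))² = 0.348
δf = √((∂f/∂d_o · δd_o)² + (∂f/∂d_i · δd_i)²) = √(1.02 + 0.0140) = 1.02 cm
f = 32.3 cm.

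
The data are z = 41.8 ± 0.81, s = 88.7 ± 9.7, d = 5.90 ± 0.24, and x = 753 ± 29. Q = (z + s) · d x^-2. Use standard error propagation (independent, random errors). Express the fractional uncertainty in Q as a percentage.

Let u = z + s = 130. δu = √(δz² + δs²) = √(0.656 + 94.1) = 9.73, so δu/u = 0.0746.
Q is then a monomial in u, d, x:
δQ/Q = √((δu/u)² + (1·δd/d)² + (-2·δx/x)²) = √(0.00556 + 0.00165 + 0.00593) = 0.115

11.5%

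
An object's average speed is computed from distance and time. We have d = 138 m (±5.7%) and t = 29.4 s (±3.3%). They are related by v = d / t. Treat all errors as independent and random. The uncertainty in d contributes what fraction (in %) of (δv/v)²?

74.9%

(δv/v)² = (1·δd/d)² + (-1·δt/t)²
  d term: (1×0.0570)² = 0.00325
  t term: (-1×0.0330)² = 0.00109
Total = 0.00434. Share from d = 0.00325/0.00434 = 0.749.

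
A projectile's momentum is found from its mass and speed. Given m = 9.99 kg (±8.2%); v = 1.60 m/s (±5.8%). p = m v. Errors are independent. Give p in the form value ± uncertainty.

For a monomial p ∝ m, v, fractional errors add in quadrature:
  (1·δm/m)² = (1×0.0820)² = 0.00672;  (1·δv/v)² = (1×0.0580)² = 0.00336
δp/p = √(0.0101) = 0.100
p = 16.0 kg·m/s, so δp = 0.100 × 16.0 = 1.61 kg·m/s.

16.0 ± 1.61 kg·m/s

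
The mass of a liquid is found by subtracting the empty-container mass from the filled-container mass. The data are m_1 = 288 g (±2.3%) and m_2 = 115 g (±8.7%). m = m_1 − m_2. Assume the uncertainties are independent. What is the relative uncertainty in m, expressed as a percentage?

m is a linear combination, so absolute uncertainties add in quadrature:
  (δm_1)² = 43.9;  (δm_2)² = 100
δm = √(144) = 12.0 g
m = 173 g, so δm/m = 12.0/173 = 0.0694.

6.94%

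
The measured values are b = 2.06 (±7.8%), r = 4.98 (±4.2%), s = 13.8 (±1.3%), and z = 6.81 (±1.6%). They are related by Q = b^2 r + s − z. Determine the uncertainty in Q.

Let p = b^2·r = 21.1. δp/p = √((2·δb/b)² + (1·δr/r)²) = √(0.0243 + 0.00176) = 0.162, so δp = 3.41.
Q = p + s − z: δQ = √(δp² + δs² + δz²) = √(11.7 + 0.0322 + 0.0119) = 3.42

3.42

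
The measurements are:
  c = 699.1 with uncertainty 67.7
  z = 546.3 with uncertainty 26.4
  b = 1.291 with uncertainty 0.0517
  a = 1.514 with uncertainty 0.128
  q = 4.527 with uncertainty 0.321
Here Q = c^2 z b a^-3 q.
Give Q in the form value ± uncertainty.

Products/powers → add relative errors in quadrature, weighted by exponent:
  (2·δc/c)² = (2×0.0968)² = 0.0375;  (1·δz/z)² = (1×0.0483)² = 0.00234;  (1·δb/b)² = (1×0.0400)² = 0.00160;  (-3·δa/a)² = (-3×0.0845)² = 0.0643;  (1·δq/q)² = (1×0.0709)² = 0.00503
δQ/Q = √(0.111) = 0.333
Q = 4.496e+08, so δQ = 0.333 × 4.496e+08 = 1.5e+08.

(4.496 ± 1.50) × 10^8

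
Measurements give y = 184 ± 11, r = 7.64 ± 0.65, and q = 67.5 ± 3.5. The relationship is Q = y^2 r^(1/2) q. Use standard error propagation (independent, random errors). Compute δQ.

8.66e+05

Q is a product of powers, so relative uncertainties combine in quadrature:
  (2·δy/y)² = (2×0.0598)² = 0.0143;  (½·δr/r)² = (0.5×0.0851)² = 0.00181;  (1·δq/q)² = (1×0.0519)² = 0.00269
δQ/Q = √(0.0188) = 0.137
Q = 6.32e+06, so δQ = 0.137 × 6.32e+06 = 8.66e+05.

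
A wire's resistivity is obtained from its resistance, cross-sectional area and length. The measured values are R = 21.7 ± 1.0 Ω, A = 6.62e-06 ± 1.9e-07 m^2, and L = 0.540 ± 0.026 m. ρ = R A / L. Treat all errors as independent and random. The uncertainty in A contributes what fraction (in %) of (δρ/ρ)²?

15.6%

(δρ/ρ)² = (1·δR/R)² + (1·δA/A)² + (-1·δL/L)²
  R term: (1×0.0461)² = 0.00212
  A term: (1×0.0287)² = 0.000824
  L term: (-1×0.0481)² = 0.00232
Total = 0.00527. Share from A = 0.000824/0.00527 = 0.156.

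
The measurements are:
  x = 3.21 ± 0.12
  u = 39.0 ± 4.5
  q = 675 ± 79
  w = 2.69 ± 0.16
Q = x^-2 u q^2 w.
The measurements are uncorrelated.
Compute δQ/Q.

Since Q is a product/quotient, work with relative uncertainties:
  (-2·δx/x)² = (-2×0.0374)² = 0.00559;  (1·δu/u)² = (1×0.115)² = 0.0133;  (2·δq/q)² = (2×0.117)² = 0.0548;  (1·δw/w)² = (1×0.0595)² = 0.00354
δQ/Q = √(0.0772) = 0.278

0.278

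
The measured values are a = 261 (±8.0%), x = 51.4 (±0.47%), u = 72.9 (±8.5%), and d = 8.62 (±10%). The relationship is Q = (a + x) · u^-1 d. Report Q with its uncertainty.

Let w = a + x = 312. δw = √(δa² + δx²) = √(436 + 0.0584) = 20.9, so δw/w = 0.0668.
Q is then a monomial in w, u, d:
δQ/Q = √((δw/w)² + (-1·δu/u)² + (1·δd/d)²) = √(0.00447 + 0.00723 + 0.0100) = 0.147
Q = 36.9, so δQ = 0.147 × 36.9 = 5.44.

36.9 ± 5.44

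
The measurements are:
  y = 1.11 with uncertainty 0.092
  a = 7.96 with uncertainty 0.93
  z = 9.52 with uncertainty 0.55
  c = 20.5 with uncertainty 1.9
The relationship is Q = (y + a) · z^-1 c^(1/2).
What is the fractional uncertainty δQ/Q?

0.127

Let u = y + a = 9.07. δu = √(δy² + δa²) = √(0.00846 + 0.865) = 0.935, so δu/u = 0.103.
Q is then a monomial in u, z, c:
δQ/Q = √((δu/u)² + (-1·δz/z)² + (½·δc/c)²) = √(0.0106 + 0.00334 + 0.00215) = 0.127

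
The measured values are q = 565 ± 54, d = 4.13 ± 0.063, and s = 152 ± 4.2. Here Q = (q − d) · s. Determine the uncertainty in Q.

Let u = q − d = 561. δu = √(δq² + δd²) = √(2920 + 0.00397) = 54.0, so δu/u = 0.0963.
Q is then a monomial in u, s:
δQ/Q = √((δu/u)² + (1·δs/s)²) = √(0.00927 + 0.000764) = 0.100
Q = 85300, so δQ = 0.100 × 85300 = 8540.

8540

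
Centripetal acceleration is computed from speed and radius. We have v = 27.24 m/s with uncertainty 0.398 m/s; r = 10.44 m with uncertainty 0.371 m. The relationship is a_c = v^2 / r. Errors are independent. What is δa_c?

Each factor contributes (exponent × relative error)² to (δa_c/a_c)²:
  (2·δv/v)² = (2×0.0146)² = 0.000854;  (-1·δr/r)² = (-1×0.0355)² = 0.00126
δa_c/a_c = √(0.00212) = 0.0460
a_c = 71.07 m/s^2, so δa_c = 0.0460 × 71.07 = 3.27 m/s^2.

3.27 m/s^2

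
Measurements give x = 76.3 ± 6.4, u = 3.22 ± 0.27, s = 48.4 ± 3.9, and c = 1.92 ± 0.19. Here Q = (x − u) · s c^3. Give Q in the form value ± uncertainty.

Let w = x − u = 73.1. δw = √(δx² + δu²) = √(41.0 + 0.0729) = 6.41, so δw/w = 0.0877.
Q is then a monomial in w, s, c:
δQ/Q = √((δw/w)² + (1·δs/s)² + (3·δc/c)²) = √(0.00768 + 0.00649 + 0.0881) = 0.320
Q = 25000, so δQ = 0.320 × 25000 = 8010.

25000 ± 8010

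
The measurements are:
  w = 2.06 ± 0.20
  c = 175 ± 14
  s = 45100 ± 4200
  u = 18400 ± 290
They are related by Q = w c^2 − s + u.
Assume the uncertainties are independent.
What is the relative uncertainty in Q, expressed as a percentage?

Let p = w·c^2 = 63100. δp/p = √((1·δw/w)² + (2·δc/c)²) = √(0.00943 + 0.0256) = 0.187, so δp = 11800.
Q = p − s + u: δQ = √(δp² + δs² + δu²) = √(1.39e+08 + 1.76e+07 + 84100) = 12500
Q = 36400, so δQ/Q = 12500/36400 = 0.344.

34.4%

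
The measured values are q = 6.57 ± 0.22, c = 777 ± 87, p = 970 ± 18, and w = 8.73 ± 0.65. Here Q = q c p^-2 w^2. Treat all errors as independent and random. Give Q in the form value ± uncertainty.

Since Q is a product/quotient, work with relative uncertainties:
  (1·δq/q)² = (1×0.0335)² = 0.00112;  (1·δc/c)² = (1×0.112)² = 0.0125;  (-2·δp/p)² = (-2×0.0186)² = 0.00138;  (2·δw/w)² = (2×0.0745)² = 0.0222
δQ/Q = √(0.0372) = 0.193
Q = 0.413, so δQ = 0.193 × 0.413 = 0.0798.

0.413 ± 0.0798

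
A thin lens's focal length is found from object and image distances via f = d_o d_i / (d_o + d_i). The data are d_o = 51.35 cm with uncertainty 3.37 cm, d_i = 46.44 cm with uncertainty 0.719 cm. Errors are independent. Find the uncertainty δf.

∂f/∂d_o = (d_i/(d_o+d_i))² = 0.226;  ∂f/∂d_i = (d_o/(d_o+d_i))² = 0.276
δf = √((∂f/∂d_o · δd_o)² + (∂f/∂d_i · δd_i)²) = √(0.578 + 0.0393) = 0.785 cm

0.785 cm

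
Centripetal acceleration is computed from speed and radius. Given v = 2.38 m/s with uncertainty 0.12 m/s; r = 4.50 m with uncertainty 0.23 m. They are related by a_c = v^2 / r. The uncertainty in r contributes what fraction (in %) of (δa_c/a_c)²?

(δa_c/a_c)² = (2·δv/v)² + (-1·δr/r)²
  v term: (2×0.0504)² = 0.0102
  r term: (-1×0.0511)² = 0.00261
Total = 0.0128. Share from r = 0.00261/0.0128 = 0.204.

20.4%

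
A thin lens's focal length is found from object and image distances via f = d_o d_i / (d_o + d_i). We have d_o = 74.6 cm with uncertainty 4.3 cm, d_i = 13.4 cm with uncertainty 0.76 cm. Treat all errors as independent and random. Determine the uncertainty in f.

∂f/∂d_o = (d_i/(d_o+d_i))² = 0.0232;  ∂f/∂d_i = (d_o/(d_o+d_i))² = 0.719
δf = √((∂f/∂d_o · δd_o)² + (∂f/∂d_i · δd_i)²) = √(0.00994 + 0.298) = 0.555 cm

0.555 cm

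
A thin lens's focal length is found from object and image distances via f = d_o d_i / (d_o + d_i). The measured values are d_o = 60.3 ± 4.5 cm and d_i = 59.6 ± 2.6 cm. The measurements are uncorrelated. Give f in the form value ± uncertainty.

30.0 ± 1.29 cm

∂f/∂d_o = (d_i/(d_o+d_i))² = 0.247;  ∂f/∂d_i = (d_o/(d_o+d_i))² = 0.253
δf = √((∂f/∂d_o · δd_o)² + (∂f/∂d_i · δd_i)²) = √(1.24 + 0.432) = 1.29 cm
f = 30.0 cm.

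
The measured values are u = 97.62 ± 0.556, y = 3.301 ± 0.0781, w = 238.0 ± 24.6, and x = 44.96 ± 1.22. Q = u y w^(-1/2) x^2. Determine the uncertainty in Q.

Each factor contributes (exponent × relative error)² to (δQ/Q)²:
  (1·δu/u)² = (1×0.00570)² = 3.24e-05;  (1·δy/y)² = (1×0.0237)² = 0.000560;  (−½·δw/w)² = (-0.5×0.103)² = 0.00267;  (2·δx/x)² = (2×0.0271)² = 0.00295
δQ/Q = √(0.00621) = 0.0788
Q = 42220, so δQ = 0.0788 × 42220 = 3330.

3330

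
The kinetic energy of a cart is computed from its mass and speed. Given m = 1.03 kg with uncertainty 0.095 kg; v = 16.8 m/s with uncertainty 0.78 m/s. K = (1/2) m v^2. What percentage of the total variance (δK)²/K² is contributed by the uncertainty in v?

(δK/K)² = (1·δm/m)² + (2·δv/v)²
  m term: (1×0.0922)² = 0.00851
  v term: (2×0.0464)² = 0.00862
Total = 0.0171. Share from v = 0.00862/0.0171 = 0.503.

50.3%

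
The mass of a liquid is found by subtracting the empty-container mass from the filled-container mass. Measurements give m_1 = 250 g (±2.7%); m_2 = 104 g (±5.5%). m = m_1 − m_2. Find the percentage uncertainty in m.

m is a linear combination, so absolute uncertainties add in quadrature:
  (δm_1)² = 45.6;  (δm_2)² = 32.7
δm = √(78.3) = 8.85 g
m = 146 g, so δm/m = 8.85/146 = 0.0606.

6.06%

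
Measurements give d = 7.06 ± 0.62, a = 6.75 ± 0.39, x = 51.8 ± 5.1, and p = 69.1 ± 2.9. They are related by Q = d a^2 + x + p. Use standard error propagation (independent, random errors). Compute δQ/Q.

Let w = d·a^2 = 322. δw/w = √((1·δd/d)² + (2·δa/a)²) = √(0.00771 + 0.0134) = 0.145, so δw = 46.7.
Q = w + x + p: δQ = √(δw² + δx² + δp²) = √(2180 + 26.0 + 8.41) = 47.1
Q = 443, so δQ/Q = 47.1/443 = 0.106.

0.106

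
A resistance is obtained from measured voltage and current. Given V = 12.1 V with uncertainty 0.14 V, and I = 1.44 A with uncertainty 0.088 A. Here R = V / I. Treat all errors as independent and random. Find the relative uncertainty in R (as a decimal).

0.0622

Each factor contributes (exponent × relative error)² to (δR/R)²:
  (1·δV/V)² = (1×0.0116)² = 0.000134;  (-1·δI/I)² = (-1×0.0611)² = 0.00373
δR/R = √(0.00387) = 0.0622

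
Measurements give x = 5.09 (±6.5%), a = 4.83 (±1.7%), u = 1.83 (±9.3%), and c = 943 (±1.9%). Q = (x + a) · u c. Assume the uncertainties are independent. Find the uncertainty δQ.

Let w = x + a = 9.92. δw = √(δx² + δa²) = √(0.109 + 0.00674) = 0.341, so δw/w = 0.0344.
Q is then a monomial in w, u, c:
δQ/Q = √((δw/w)² + (1·δu/u)² + (1·δc/c)²) = √(0.00118 + 0.00865 + 0.000361) = 0.101
Q = 17100, so δQ = 0.101 × 17100 = 1730.

1730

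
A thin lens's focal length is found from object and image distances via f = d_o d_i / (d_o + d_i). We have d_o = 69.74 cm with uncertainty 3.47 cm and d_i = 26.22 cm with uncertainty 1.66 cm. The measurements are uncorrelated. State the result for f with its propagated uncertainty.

∂f/∂d_o = (d_i/(d_o+d_i))² = 0.0747;  ∂f/∂d_i = (d_o/(d_o+d_i))² = 0.528
δf = √((∂f/∂d_o · δd_o)² + (∂f/∂d_i · δd_i)²) = √(0.0671 + 0.769) = 0.914 cm
f = 19.06 cm.

19.06 ± 0.914 cm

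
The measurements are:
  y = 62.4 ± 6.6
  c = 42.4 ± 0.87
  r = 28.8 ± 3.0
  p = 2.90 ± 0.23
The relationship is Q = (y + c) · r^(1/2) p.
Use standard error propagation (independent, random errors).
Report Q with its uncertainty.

1630 ± 186

Let u = y + c = 105. δu = √(δy² + δc²) = √(43.6 + 0.757) = 6.66, so δu/u = 0.0635.
Q is then a monomial in u, r, p:
δQ/Q = √((δu/u)² + (½·δr/r)² + (1·δp/p)²) = √(0.00404 + 0.00271 + 0.00629) = 0.114
Q = 1630, so δQ = 0.114 × 1630 = 186.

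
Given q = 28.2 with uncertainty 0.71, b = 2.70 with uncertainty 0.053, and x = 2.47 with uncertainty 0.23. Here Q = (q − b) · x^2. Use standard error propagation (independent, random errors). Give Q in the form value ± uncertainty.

156 ± 29.3

Let u = q − b = 25.5. δu = √(δq² + δb²) = √(0.504 + 0.00281) = 0.712, so δu/u = 0.0279.
Q is then a monomial in u, x:
δQ/Q = √((δu/u)² + (2·δx/x)²) = √(0.000780 + 0.0347) = 0.188
Q = 156, so δQ = 0.188 × 156 = 29.3.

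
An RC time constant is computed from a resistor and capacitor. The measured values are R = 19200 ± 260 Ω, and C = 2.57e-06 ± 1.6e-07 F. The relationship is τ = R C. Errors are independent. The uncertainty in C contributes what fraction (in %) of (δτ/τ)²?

(δτ/τ)² = (1·δR/R)² + (1·δC/C)²
  R term: (1×0.0135)² = 0.000183
  C term: (1×0.0623)² = 0.00388
Total = 0.00406. Share from C = 0.00388/0.00406 = 0.955.

95.5%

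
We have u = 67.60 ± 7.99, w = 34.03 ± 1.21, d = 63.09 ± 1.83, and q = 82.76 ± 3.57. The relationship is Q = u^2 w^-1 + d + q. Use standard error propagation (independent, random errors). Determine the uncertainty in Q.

Let p = u^2·w^-1 = 134.3. δp/p = √((2·δu/u)² + (-1·δw/w)²) = √(0.0559 + 0.00126) = 0.239, so δp = 32.1.
Q = p + d + q: δQ = √(δp² + δd² + δq²) = √(1030 + 3.35 + 12.7) = 32.4

32.4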